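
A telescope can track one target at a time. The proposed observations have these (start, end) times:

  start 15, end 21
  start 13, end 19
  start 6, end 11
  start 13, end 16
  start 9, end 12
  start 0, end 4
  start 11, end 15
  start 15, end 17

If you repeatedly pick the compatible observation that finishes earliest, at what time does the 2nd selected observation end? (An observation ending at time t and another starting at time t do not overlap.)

Sort by end time and greedily take each interval whose start is ≥ the last chosen end.
Sorted by end: (0,4)  (6,11)  (9,12)  (11,15)  (13,16)  (15,17)  (13,19)  (15,21)
take (0,4); take (6,11); skip (9,12); take (11,15); take (15,17); skip (15,21).
Selected: (0,4) (6,11) (11,15) (15,17)

11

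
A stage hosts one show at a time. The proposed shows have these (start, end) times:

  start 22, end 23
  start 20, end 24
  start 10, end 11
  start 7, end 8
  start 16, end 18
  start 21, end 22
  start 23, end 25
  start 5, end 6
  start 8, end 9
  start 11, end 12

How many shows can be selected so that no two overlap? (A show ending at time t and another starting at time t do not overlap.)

9

By end time: (5,6), (7,8), (8,9), (10,11), (11,12), (16,18), (21,22), (22,23), (20,24), (23,25).
Pick (5,6); next start ≥ 6 → (7,8); next start ≥ 8 → (8,9); next start ≥ 9 → (10,11); next start ≥ 11 → (11,12); next start ≥ 12 → (16,18); next start ≥ 18 → (21,22); next start ≥ 22 → (22,23); next start ≥ 23 → (23,25).
Selected 9 shows.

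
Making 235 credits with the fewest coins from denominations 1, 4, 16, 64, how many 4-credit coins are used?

Use the largest denomination that fits, subtract, and repeat.
235 = 3×64 + 2×16 + 2×4 + 3×1
Count of 4: 2

2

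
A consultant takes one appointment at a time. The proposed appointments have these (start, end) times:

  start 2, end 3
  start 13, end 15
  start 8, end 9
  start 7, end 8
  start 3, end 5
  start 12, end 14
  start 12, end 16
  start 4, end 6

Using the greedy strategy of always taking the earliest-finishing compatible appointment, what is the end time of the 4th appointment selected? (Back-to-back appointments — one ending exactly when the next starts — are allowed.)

9

By end time: (2,3), (3,5), (4,6), (7,8), (8,9), (12,14), (13,15), (12,16).
Pick (2,3); next start ≥ 3 → (3,5); next start ≥ 5 → (7,8); next start ≥ 8 → (8,9); next start ≥ 9 → (12,14).
Selected: (2,3) (3,5) (7,8) (8,9) (12,14)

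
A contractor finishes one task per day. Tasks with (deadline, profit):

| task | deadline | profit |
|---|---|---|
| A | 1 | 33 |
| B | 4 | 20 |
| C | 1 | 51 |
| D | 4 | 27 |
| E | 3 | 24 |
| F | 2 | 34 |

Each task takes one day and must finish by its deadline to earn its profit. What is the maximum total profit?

Sort by profit descending; place each in the latest free slot ≤ its deadline.
Profit order: C=51 F=34 A=33 D=27 E=24 B=20
Assign: C→slot 1, F→slot 2, A skipped, D→slot 4, E→slot 3, B skipped.
Slots: [1:C] [2:F] [3:E] [4:D]
Profit = 51 + 34 + 24 + 27 = 136

136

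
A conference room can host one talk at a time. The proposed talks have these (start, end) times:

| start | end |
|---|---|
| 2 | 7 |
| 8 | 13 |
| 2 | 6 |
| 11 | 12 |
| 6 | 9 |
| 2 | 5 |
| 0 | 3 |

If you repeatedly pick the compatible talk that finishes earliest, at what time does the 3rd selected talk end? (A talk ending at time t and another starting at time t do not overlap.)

Sort by end time and greedily take each interval whose start is ≥ the last chosen end.
By end time: (0,3), (2,5), (2,6), (2,7), (6,9), (11,12), (8,13).
Pick (0,3); next start ≥ 3 → (6,9); next start ≥ 9 → (11,12).
Selected: (0,3) (6,9) (11,12)

12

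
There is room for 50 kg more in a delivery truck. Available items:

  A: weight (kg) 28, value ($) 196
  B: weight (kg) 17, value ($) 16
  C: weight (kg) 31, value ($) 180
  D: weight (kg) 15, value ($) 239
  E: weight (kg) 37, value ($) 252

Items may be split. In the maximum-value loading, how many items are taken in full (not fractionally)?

2

Order: D (239/15=15.93) > A (196/28=7.00) > E (252/37=6.81) > C (180/31=5.81) > B (16/17=0.94)
Fill: take D (15 @ 239) → take A (28 @ 196) → take 7/37 of E → 47.68; 50/50 used.
2 item(s) taken whole; one partial (take 7/37 of E).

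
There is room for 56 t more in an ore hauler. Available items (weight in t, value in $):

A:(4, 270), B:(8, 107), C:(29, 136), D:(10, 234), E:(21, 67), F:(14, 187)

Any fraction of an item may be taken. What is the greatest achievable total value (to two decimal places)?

891.79

Greedy by value/weight ratio, highest first.
Order: A (270/4=67.50) > D (234/10=23.40) > B (107/8=13.38) > F (187/14=13.36) > C (136/29=4.69) > E (67/21=3.19)
Fill: take A (4 @ 270) → take D (10 @ 234) → take B (8 @ 107) → take F (14 @ 187) → take 20/29 of C → 93.79; 56/56 used.
Total value = 891.79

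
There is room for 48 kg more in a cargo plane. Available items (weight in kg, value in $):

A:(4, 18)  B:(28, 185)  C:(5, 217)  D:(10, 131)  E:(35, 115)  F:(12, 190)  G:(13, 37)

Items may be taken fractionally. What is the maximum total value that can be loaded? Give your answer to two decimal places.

Ratios (sorted): C 43.40, F 15.83, D 13.10, B 6.61, A 4.50, E 3.29, G 2.85
take C (5 @ 217); take F (12 @ 190); take D (10 @ 131); take 21/28 of B → 138.75. Capacity used 48/48.
Total value = 676.75

676.75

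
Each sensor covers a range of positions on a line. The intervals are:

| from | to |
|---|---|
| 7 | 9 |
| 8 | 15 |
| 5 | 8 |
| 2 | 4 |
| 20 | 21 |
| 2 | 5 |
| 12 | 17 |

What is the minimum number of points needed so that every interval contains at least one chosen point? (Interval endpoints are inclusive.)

By right end: [2,4]  [2,5]  [5,8]  [7,9]  [8,15]  [12,17]  [20,21]
[2,4] uncovered → point at 4; [5,8] uncovered → point at 8; [12,17] uncovered → point at 17; [20,21] uncovered → point at 21.
Points: 4, 8, 17, 21 (4 total).

4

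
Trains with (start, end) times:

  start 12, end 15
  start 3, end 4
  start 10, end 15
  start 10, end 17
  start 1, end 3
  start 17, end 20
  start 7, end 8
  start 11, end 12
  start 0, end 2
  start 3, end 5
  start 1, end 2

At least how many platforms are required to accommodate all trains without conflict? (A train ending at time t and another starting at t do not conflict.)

3

The answer is the maximum number of intervals overlapping at any instant.
Events (time:±→running): 0:+→1 1:+→2 1:+→3 … peak 3.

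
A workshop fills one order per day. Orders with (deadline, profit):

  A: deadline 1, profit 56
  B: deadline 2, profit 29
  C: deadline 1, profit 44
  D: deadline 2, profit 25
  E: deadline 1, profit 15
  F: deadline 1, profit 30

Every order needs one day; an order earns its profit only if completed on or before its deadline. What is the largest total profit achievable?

Sort by profit descending; place each in the latest free slot ≤ its deadline.
Profit order: A=56 C=44 F=30 B=29 D=25 E=15
Assign: A→slot 1, C skipped, F skipped, B→slot 2, D skipped, E skipped.
Slots: [1:A] [2:B]
Profit = 56 + 29 = 85

85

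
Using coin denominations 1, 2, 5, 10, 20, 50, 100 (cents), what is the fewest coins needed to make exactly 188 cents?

188 = 1×100 + 1×50 + 1×20 + 1×10 + 1×5 + 1×2 + 1×1
Total coins = 1 + 1 + 1 + 1 + 1 + 1 + 1 = 7

7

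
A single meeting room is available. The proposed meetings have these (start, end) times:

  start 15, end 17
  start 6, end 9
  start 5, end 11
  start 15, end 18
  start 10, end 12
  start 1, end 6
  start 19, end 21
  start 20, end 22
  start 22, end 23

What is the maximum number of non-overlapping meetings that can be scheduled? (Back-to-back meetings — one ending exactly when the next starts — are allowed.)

Sort by end time and greedily take each interval whose start is ≥ the last chosen end.
By end time: (1,6), (6,9), (5,11), (10,12), (15,17), (15,18), (19,21), (20,22), (22,23).
Pick (1,6); next start ≥ 6 → (6,9); next start ≥ 9 → (10,12); next start ≥ 12 → (15,17); next start ≥ 17 → (19,21); next start ≥ 21 → (22,23).
Selected 6 meetings.

6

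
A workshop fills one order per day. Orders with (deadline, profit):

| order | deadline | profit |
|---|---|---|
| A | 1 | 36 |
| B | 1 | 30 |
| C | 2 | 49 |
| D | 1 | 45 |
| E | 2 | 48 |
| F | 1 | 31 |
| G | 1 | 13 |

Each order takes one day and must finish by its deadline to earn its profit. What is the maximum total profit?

97

Sort by profit descending; place each in the latest free slot ≤ its deadline.
By profit: C(d2,49), E(d2,48), D(d1,45), A(d1,36), F(d1,31), B(d1,30), G(d1,13)
C→slot 2; E→slot 1; D skipped; A skipped; F skipped; B skipped; G skipped.
Profit = 48 + 49 = 97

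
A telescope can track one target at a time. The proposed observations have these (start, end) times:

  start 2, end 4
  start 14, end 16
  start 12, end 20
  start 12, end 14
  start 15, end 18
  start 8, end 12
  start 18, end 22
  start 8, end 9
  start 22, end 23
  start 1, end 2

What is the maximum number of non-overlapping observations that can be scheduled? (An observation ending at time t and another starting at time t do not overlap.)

By end time: (1,2), (2,4), (8,9), (8,12), (12,14), (14,16), (15,18), (12,20), (18,22), (22,23).
Pick (1,2); next start ≥ 2 → (2,4); next start ≥ 4 → (8,9); next start ≥ 9 → (12,14); next start ≥ 14 → (14,16); next start ≥ 16 → (18,22); next start ≥ 22 → (22,23).
Selected 7 observations.

7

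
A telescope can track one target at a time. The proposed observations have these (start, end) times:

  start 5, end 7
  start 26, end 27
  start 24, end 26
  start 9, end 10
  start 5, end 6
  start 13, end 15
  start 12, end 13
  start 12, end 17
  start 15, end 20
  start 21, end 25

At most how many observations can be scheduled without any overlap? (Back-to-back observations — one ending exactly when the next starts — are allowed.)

Greedy by earliest finish: after sorting by end time, pick each interval compatible with the last pick.
Sorted by end: (5,6)  (5,7)  (9,10)  (12,13)  (13,15)  (12,17)  (15,20)  (21,25)  (24,26)  (26,27)
take (5,6); skip (5,7); take (9,10); take (12,13); take (13,15); take (15,20); take (21,25); take (26,27).
Selected 7 observations.

7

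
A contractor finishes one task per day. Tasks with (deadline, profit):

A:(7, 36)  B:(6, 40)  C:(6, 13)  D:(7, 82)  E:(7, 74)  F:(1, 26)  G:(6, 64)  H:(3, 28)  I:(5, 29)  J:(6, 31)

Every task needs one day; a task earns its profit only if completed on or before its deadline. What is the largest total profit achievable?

356

Sort by profit descending; place each in the latest free slot ≤ its deadline.
Profit order: D=82 E=74 G=64 B=40 A=36 J=31 I=29 H=28 F=26 C=13
Assign: D→slot 7, E→slot 6, G→slot 5, B→slot 4, A→slot 3, J→slot 2, I→slot 1, H skipped, F skipped, C skipped.
Slots: [1:I] [2:J] [3:A] [4:B] [5:G] [6:E] [7:D]
Profit = 29 + 31 + 36 + 40 + 64 + 74 + 82 = 356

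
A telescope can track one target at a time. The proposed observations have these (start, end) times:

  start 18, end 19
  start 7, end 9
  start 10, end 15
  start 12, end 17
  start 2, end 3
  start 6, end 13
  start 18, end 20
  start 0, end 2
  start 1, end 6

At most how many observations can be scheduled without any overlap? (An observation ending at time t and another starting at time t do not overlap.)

Sorted by end: (0,2)  (2,3)  (1,6)  (7,9)  (6,13)  (10,15)  (12,17)  (18,19)  (18,20)
take (0,2); take (2,3); take (7,9); take (10,15); skip (12,17); take (18,19); skip (18,20).
Selected 5 observations.

5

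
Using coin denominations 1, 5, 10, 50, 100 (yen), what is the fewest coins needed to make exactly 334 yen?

Use the largest denomination that fits, subtract, and repeat.
334 = 3×100 + 3×10 + 4×1
Total coins = 3 + 3 + 4 = 10

10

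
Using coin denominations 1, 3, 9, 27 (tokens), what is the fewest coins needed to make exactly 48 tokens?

4

Use the largest denomination that fits, subtract, and repeat.
48 = 1×27 + 2×9 + 1×3
Total coins = 1 + 2 + 1 = 4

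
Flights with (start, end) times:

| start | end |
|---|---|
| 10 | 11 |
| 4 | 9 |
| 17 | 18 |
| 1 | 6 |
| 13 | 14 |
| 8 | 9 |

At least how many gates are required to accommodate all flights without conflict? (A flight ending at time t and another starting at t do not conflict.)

Count concurrent intervals with a sweep; the peak is the room count.
starts: [1, 4, 8, 10, 13, 17]
ends:   [6, 9, 9, 11, 14, 18]
s1→1 s4→2  — peak 2.

2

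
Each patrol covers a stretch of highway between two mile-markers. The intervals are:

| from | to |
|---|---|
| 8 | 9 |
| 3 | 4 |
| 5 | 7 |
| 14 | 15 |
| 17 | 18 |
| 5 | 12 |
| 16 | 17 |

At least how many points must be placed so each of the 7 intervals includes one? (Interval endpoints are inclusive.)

5

By right end: [3,4]  [5,7]  [8,9]  [5,12]  [14,15]  [16,17]  [17,18]
[3,4] uncovered → point at 4; [5,7] uncovered → point at 7; [8,9] uncovered → point at 9; [14,15] uncovered → point at 15; [16,17] uncovered → point at 17.
Points: 4, 7, 9, 15, 17 (5 total).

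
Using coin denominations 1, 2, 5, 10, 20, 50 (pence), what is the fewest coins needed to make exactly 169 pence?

169 − 3×50→19 − 1×10→9 − 1×5→4 − 2×2→0
Total coins = 3 + 1 + 1 + 2 = 7

7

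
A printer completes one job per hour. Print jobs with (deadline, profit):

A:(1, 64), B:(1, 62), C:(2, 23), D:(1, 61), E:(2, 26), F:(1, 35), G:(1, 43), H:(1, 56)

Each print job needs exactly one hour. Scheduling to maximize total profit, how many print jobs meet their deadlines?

Sort by profit descending; place each in the latest free slot ≤ its deadline.
By profit: A(d1,64), B(d1,62), D(d1,61), H(d1,56), G(d1,43), F(d1,35), E(d2,26), C(d2,23)
A→slot 1; B skipped; D skipped; H skipped; G skipped; F skipped; E→slot 2; C skipped.
2 of 8 scheduled.

2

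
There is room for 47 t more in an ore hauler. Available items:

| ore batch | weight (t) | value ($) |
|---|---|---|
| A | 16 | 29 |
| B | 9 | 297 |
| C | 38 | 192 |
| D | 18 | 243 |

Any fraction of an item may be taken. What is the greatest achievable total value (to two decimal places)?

641.05

Ratios (sorted): B 33.00, D 13.50, C 5.05, A 1.81
take B (9 @ 297); take D (18 @ 243); take 20/38 of C → 101.05. Capacity used 47/47.
Total value = 641.05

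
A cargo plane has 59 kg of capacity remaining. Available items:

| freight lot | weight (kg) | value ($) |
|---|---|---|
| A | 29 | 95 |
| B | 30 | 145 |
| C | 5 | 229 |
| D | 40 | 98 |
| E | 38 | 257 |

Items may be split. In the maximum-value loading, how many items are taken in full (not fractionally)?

2

Ratios (sorted): C 45.80, E 6.76, B 4.83, A 3.28, D 2.45
take C (5 @ 229); take E (38 @ 257); take 16/30 of B → 77.33. Capacity used 59/59.
2 item(s) taken whole; one partial (take 16/30 of B).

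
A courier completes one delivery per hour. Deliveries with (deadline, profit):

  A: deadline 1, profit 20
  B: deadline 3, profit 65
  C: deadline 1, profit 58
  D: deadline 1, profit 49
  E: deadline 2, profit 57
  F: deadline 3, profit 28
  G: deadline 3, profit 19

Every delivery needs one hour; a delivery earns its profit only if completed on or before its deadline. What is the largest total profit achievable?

180

Take jobs in profit order; each goes to the latest open slot no later than its deadline.
By profit: B(d3,65), C(d1,58), E(d2,57), D(d1,49), F(d3,28), A(d1,20), G(d3,19)
B→slot 3; C→slot 1; E→slot 2; D skipped; F skipped; A skipped; G skipped.
Profit = 58 + 57 + 65 = 180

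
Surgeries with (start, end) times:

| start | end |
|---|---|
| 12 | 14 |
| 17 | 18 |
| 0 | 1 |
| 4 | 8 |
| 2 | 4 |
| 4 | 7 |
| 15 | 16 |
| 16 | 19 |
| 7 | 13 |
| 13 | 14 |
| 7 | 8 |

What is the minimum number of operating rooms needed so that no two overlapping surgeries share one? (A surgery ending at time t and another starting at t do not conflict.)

3

Count concurrent intervals with a sweep; the peak is the room count.
starts: [0, 2, 4, 4, 7, 7, 12, 13, 15, 16, 17]
ends:   [1, 4, 7, 8, 8, 13, 14, 14, 16, 18, 19]
s0→1 e1→0 s2→1 e4→0 s4→1 s4→2 e7→1 s7→2 s7→3  — peak 3.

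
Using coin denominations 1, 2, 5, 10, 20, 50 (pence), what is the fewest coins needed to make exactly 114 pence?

Greedy: take as many of the largest coin as possible, then repeat with the remainder.
114 − 2×50→14 − 1×10→4 − 2×2→0
Total coins = 2 + 1 + 2 = 5

5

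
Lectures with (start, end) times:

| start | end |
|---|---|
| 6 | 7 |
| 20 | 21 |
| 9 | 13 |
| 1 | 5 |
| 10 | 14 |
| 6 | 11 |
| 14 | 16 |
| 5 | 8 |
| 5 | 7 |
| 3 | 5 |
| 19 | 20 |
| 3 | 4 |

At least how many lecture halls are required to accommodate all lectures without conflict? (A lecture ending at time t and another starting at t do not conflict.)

Count concurrent intervals with a sweep; the peak is the room count.
Events (time:±→running): 1:+→1 3:+→2 3:+→3 4:-→2 5:-→1 5:-→0 5:+→1 5:+→2 6:+→3 6:+→4 … peak 4.

4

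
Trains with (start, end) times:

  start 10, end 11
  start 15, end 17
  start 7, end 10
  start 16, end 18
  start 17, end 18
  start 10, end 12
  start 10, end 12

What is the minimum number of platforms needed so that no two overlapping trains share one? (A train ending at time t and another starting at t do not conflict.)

3

Events (time:±→running): 7:+→1 10:-→0 10:+→1 10:+→2 10:+→3 … peak 3.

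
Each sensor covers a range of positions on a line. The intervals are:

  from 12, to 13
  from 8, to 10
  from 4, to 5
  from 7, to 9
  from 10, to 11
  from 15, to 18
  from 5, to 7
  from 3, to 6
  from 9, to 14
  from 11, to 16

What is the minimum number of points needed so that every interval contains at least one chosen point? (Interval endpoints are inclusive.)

Process intervals by earliest right end; each time one isn't hit yet, stab at its right endpoint.
Sorted: [4,5] [3,6] [5,7] [7,9] [8,10] [10,11] [12,13] [9,14] [11,16] [15,18]
{[4,5],[3,6],[5,7]} hit by 5; {[7,9],[8,10]} hit by 9; {[10,11]} hit by 11; {[12,13],[9,14],[11,16]} hit by 13; {[15,18]} hit by 18.
Points: 5, 9, 11, 13, 18 (5 total).

5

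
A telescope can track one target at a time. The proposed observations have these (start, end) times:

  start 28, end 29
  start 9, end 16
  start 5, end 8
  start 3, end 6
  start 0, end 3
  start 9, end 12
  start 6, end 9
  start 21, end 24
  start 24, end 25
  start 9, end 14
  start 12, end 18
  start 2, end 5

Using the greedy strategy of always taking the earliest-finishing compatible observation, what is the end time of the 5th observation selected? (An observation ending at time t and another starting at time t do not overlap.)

Greedy by earliest finish: after sorting by end time, pick each interval compatible with the last pick.
Sorted by end: (0,3)  (2,5)  (3,6)  (5,8)  (6,9)  (9,12)  (9,14)  (9,16)  (12,18)  (21,24)  (24,25)  (28,29)
take (0,3); take (3,6); take (6,9); take (9,12); take (12,18); take (21,24); take (24,25); take (28,29).
Selected: (0,3) (3,6) (6,9) (9,12) (12,18) (21,24) (24,25) (28,29)

18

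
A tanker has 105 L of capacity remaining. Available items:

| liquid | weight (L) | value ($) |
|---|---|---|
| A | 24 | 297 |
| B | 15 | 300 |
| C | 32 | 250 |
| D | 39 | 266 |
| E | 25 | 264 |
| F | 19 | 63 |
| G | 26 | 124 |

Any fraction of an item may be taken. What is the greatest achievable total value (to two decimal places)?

1172.38

Ratios (sorted): B 20.00, A 12.38, E 10.56, C 7.81, D 6.82, G 4.77, F 3.32
take B (15 @ 300); take A (24 @ 297); take E (25 @ 264); take C (32 @ 250); take 9/39 of D → 61.38. Capacity used 105/105.
Total value = 1172.38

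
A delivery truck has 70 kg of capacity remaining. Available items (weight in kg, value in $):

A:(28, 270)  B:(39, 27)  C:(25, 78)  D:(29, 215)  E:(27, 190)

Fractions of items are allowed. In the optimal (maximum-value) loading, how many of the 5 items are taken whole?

2

Sort by value per unit weight and fill in that order.
Order: A (270/28=9.64) > D (215/29=7.41) > E (190/27=7.04) > C (78/25=3.12) > B (27/39=0.69)
Fill: take A (28 @ 270) → take D (29 @ 215) → take 13/27 of E → 91.48; 70/70 used.
2 item(s) taken whole; one partial (take 13/27 of E).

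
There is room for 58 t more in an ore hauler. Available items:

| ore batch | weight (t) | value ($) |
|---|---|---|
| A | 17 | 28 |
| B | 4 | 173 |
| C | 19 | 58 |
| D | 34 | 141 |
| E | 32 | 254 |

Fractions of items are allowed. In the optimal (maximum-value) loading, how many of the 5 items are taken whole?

Order: B (173/4=43.25) > E (254/32=7.94) > D (141/34=4.15) > C (58/19=3.05) > A (28/17=1.65)
Fill: take B (4 @ 173) → take E (32 @ 254) → take 22/34 of D → 91.24; 58/58 used.
2 item(s) taken whole; one partial (take 22/34 of D).

2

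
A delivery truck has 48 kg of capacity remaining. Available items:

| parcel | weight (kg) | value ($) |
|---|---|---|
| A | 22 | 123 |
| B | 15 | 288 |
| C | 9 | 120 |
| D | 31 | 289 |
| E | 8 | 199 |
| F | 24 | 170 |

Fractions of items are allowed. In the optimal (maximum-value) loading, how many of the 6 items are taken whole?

3

Sort by value per unit weight and fill in that order.
Ratios (sorted): E 24.88, B 19.20, C 13.33, D 9.32, F 7.08, A 5.59
take E (8 @ 199); take B (15 @ 288); take C (9 @ 120); take 16/31 of D → 149.16. Capacity used 48/48.
3 item(s) taken whole; one partial (take 16/31 of D).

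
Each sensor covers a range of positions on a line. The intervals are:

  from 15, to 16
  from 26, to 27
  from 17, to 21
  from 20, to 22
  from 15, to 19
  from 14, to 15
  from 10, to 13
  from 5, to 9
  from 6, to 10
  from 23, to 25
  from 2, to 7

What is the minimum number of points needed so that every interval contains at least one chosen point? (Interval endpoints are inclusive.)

Sort by right endpoint; whenever an interval is uncovered, place a point at its right end.
By right end: [2,7]  [5,9]  [6,10]  [10,13]  [14,15]  [15,16]  [15,19]  [17,21]  [20,22]  [23,25]  [26,27]
[2,7] uncovered → point at 7; [10,13] uncovered → point at 13; [14,15] uncovered → point at 15; [17,21] uncovered → point at 21; [23,25] uncovered → point at 25; [26,27] uncovered → point at 27.
Points: 7, 13, 15, 21, 25, 27 (6 total).

6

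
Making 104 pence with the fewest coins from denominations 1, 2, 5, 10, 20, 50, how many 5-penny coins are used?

104 − 2×50→4 − 2×2→0
Count of 5: 0

0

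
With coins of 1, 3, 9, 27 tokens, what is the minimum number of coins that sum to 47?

5

Use the largest denomination that fits, subtract, and repeat.
47 − 1×27→20 − 2×9→2 − 2×1→0
Total coins = 1 + 2 + 2 = 5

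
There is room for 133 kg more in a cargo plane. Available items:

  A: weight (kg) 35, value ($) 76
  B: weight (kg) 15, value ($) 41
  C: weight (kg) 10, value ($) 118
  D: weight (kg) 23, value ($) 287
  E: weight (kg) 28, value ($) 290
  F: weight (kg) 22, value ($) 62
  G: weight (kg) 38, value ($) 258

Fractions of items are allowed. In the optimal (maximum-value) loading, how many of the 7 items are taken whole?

Sort by value per unit weight and fill in that order.
Order: D (287/23=12.48) > C (118/10=11.80) > E (290/28=10.36) > G (258/38=6.79) > F (62/22=2.82) > B (41/15=2.73) > A (76/35=2.17)
Fill: take D (23 @ 287) → take C (10 @ 118) → take E (28 @ 290) → take G (38 @ 258) → take F (22 @ 62) → take 12/15 of B → 32.80; 133/133 used.
5 item(s) taken whole; one partial (take 12/15 of B).

5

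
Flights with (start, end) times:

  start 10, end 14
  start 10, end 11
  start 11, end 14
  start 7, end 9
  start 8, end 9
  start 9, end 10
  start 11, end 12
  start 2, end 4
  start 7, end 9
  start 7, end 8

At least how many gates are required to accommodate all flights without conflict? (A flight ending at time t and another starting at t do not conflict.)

3

Count concurrent intervals with a sweep; the peak is the room count.
Events (time:±→running): 2:+→1 4:-→0 7:+→1 7:+→2 7:+→3 … peak 3.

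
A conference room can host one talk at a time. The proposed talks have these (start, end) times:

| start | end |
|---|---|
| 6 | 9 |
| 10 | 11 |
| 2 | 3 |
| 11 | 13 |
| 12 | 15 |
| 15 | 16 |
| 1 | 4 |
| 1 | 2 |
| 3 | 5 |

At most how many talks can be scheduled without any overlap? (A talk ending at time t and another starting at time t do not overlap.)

Sorted by end: (1,2)  (2,3)  (1,4)  (3,5)  (6,9)  (10,11)  (11,13)  (12,15)  (15,16)
take (1,2); take (2,3); take (3,5); take (6,9); take (10,11); take (11,13); skip (12,15); take (15,16).
Selected 7 talks.

7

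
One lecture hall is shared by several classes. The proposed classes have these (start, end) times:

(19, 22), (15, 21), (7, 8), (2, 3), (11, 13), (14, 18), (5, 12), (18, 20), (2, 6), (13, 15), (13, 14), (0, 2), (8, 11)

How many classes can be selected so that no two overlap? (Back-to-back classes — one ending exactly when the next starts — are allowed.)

8

By end time: (0,2), (2,3), (2,6), (7,8), (8,11), (5,12), (11,13), (13,14), (13,15), (14,18), (18,20), (15,21), (19,22).
Pick (0,2); next start ≥ 2 → (2,3); next start ≥ 3 → (7,8); next start ≥ 8 → (8,11); next start ≥ 11 → (11,13); next start ≥ 13 → (13,14); next start ≥ 14 → (14,18); next start ≥ 18 → (18,20).
Selected 8 classes.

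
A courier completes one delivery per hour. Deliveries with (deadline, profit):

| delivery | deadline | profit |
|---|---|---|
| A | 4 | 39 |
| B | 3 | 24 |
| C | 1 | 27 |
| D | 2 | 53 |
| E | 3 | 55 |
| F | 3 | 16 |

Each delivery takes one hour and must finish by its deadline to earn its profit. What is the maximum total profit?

Profit order: E=55 D=53 A=39 C=27 B=24 F=16
Assign: E→slot 3, D→slot 2, A→slot 4, C→slot 1, B skipped, F skipped.
Slots: [1:C] [2:D] [3:E] [4:A]
Profit = 27 + 53 + 55 + 39 = 174

174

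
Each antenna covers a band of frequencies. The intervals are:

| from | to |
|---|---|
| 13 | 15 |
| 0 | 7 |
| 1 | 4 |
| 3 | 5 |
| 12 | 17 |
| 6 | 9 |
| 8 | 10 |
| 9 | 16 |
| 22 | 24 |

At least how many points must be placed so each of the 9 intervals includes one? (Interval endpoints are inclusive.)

4

By right end: [1,4]  [3,5]  [0,7]  [6,9]  [8,10]  [13,15]  [9,16]  [12,17]  [22,24]
[1,4] uncovered → point at 4; [6,9] uncovered → point at 9; [13,15] uncovered → point at 15; [22,24] uncovered → point at 24.
Points: 4, 9, 15, 24 (4 total).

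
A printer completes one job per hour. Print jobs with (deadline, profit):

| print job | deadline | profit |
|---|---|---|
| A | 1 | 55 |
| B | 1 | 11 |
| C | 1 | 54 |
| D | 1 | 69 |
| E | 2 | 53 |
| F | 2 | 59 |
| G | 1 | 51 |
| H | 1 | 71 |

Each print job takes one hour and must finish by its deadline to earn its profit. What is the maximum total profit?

Profit order: H=71 D=69 F=59 A=55 C=54 E=53 G=51 B=11
Assign: H→slot 1, D skipped, F→slot 2, A skipped, C skipped, E skipped, G skipped, B skipped.
Slots: [1:H] [2:F]
Profit = 71 + 59 = 130

130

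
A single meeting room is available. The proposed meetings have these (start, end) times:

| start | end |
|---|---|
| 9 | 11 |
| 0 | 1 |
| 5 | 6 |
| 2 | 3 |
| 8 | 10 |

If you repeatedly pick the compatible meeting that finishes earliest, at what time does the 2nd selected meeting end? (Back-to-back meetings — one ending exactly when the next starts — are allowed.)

Sort by end time and greedily take each interval whose start is ≥ the last chosen end.
Sorted by end: (0,1)  (2,3)  (5,6)  (8,10)  (9,11)
take (0,1); take (2,3); take (5,6); take (8,10); skip (9,11).
Selected: (0,1) (2,3) (5,6) (8,10)

3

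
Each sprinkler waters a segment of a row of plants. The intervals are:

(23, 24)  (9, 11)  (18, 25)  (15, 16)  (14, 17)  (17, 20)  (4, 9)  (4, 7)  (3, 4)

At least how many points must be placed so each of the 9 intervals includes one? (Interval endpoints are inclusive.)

Sorted: [3,4] [4,7] [4,9] [9,11] [15,16] [14,17] [17,20] [23,24] [18,25]
{[3,4],[4,7],[4,9]} hit by 4; {[9,11]} hit by 11; {[15,16],[14,17]} hit by 16; {[17,20]} hit by 20; {[23,24],[18,25]} hit by 24.
Points: 4, 11, 16, 20, 24 (5 total).

5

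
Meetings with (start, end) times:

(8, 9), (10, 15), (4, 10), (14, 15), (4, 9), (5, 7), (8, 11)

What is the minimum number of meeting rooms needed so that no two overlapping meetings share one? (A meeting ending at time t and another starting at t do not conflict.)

4

The answer is the maximum number of intervals overlapping at any instant.
starts: [4, 4, 5, 8, 8, 10, 14]
ends:   [7, 9, 9, 10, 11, 15, 15]
s4→1 s4→2 s5→3 e7→2 s8→3 s8→4  — peak 4.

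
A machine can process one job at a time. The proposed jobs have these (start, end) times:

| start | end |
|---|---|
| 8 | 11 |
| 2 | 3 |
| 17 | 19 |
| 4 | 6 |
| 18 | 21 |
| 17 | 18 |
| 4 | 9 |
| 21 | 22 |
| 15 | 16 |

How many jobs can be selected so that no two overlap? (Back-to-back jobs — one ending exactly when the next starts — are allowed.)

Sort by end time and greedily take each interval whose start is ≥ the last chosen end.
Sorted by end: (2,3)  (4,6)  (4,9)  (8,11)  (15,16)  (17,18)  (17,19)  (18,21)  (21,22)
take (2,3); take (4,6); take (8,11); take (15,16); take (17,18); take (18,21); take (21,22).
Selected 7 jobs.

7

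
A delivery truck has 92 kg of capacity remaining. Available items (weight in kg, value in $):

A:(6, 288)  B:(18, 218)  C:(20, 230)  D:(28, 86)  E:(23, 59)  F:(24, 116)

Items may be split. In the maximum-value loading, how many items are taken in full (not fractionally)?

Greedy by value/weight ratio, highest first.
Ratios (sorted): A 48.00, B 12.11, C 11.50, F 4.83, D 3.07, E 2.57
take A (6 @ 288); take B (18 @ 218); take C (20 @ 230); take F (24 @ 116); take 24/28 of D → 73.71. Capacity used 92/92.
4 item(s) taken whole; one partial (take 24/28 of D).

4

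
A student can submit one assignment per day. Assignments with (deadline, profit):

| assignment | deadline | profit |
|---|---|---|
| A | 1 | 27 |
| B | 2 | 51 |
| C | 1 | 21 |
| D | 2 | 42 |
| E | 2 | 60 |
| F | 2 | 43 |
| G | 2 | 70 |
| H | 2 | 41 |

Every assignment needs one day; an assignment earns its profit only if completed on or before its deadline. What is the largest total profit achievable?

Sort by profit descending; place each in the latest free slot ≤ its deadline.
By profit: G(d2,70), E(d2,60), B(d2,51), F(d2,43), D(d2,42), H(d2,41), A(d1,27), C(d1,21)
G→slot 2; E→slot 1; B skipped; F skipped; D skipped; H skipped; A skipped; C skipped.
Profit = 60 + 70 = 130

130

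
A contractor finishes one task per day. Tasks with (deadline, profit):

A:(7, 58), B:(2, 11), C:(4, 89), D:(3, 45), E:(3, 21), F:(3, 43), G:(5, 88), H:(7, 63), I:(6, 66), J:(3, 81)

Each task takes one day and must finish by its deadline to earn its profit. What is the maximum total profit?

490

Sort by profit descending; place each in the latest free slot ≤ its deadline.
Profit order: C=89 G=88 J=81 I=66 H=63 A=58 D=45 F=43 E=21 B=11
Assign: C→slot 4, G→slot 5, J→slot 3, I→slot 6, H→slot 7, A→slot 2, D→slot 1, F skipped, E skipped, B skipped.
Slots: [1:D] [2:A] [3:J] [4:C] [5:G] [6:I] [7:H]
Profit = 45 + 58 + 81 + 89 + 88 + 66 + 63 = 490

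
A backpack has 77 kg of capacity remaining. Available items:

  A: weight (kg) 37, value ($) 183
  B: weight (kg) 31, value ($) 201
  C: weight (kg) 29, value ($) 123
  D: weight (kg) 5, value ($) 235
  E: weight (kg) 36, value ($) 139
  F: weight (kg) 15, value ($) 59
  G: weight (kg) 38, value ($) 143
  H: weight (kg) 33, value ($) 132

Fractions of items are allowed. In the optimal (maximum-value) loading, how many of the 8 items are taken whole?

Order: D (235/5=47.00) > B (201/31=6.48) > A (183/37=4.95) > C (123/29=4.24) > H (132/33=4.00) > F (59/15=3.93) > E (139/36=3.86) > G (143/38=3.76)
Fill: take D (5 @ 235) → take B (31 @ 201) → take A (37 @ 183) → take 4/29 of C → 16.97; 77/77 used.
3 item(s) taken whole; one partial (take 4/29 of C).

3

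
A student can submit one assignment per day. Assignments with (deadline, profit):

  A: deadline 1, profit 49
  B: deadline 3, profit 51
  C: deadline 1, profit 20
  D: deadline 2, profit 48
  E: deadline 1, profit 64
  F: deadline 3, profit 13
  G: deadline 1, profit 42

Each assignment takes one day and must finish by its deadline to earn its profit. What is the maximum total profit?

163

Sort by profit descending; place each in the latest free slot ≤ its deadline.
Profit order: E=64 B=51 A=49 D=48 G=42 C=20 F=13
Assign: E→slot 1, B→slot 3, A skipped, D→slot 2, G skipped, C skipped, F skipped.
Slots: [1:E] [2:D] [3:B]
Profit = 64 + 48 + 51 = 163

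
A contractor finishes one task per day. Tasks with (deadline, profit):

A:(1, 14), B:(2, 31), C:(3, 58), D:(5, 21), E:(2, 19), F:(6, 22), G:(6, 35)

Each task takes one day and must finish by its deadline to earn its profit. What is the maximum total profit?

Take jobs in profit order; each goes to the latest open slot no later than its deadline.
By profit: C(d3,58), G(d6,35), B(d2,31), F(d6,22), D(d5,21), E(d2,19), A(d1,14)
C→slot 3; G→slot 6; B→slot 2; F→slot 5; D→slot 4; E→slot 1; A skipped.
Profit = 19 + 31 + 58 + 21 + 22 + 35 = 186

186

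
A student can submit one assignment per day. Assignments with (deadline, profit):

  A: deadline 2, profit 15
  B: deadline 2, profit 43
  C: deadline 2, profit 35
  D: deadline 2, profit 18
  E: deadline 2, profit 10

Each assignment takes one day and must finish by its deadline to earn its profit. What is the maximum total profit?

78

Take jobs in profit order; each goes to the latest open slot no later than its deadline.
By profit: B(d2,43), C(d2,35), D(d2,18), A(d2,15), E(d2,10)
B→slot 2; C→slot 1; D skipped; A skipped; E skipped.
Profit = 35 + 43 = 78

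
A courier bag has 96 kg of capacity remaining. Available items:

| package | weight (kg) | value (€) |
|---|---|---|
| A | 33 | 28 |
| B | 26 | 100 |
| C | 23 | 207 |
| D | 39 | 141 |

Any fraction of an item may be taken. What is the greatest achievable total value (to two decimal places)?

Sort by value per unit weight and fill in that order.
Ratios (sorted): C 9.00, B 3.85, D 3.62, A 0.85
take C (23 @ 207); take B (26 @ 100); take D (39 @ 141); take 8/33 of A → 6.79. Capacity used 96/96.
Total value = 454.79

454.79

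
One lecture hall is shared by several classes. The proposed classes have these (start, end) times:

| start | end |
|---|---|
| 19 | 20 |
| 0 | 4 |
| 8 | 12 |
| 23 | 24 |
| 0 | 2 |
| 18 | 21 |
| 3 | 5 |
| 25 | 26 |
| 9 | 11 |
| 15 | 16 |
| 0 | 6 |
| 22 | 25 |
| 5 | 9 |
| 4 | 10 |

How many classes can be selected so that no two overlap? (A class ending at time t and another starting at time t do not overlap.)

Sort by end time and greedily take each interval whose start is ≥ the last chosen end.
Sorted by end: (0,2)  (0,4)  (3,5)  (0,6)  (5,9)  (4,10)  (9,11)  (8,12)  (15,16)  (19,20)  (18,21)  (23,24)  (22,25)  (25,26)
take (0,2); skip (0,4); take (3,5); skip (0,6); take (5,9); skip (4,10); take (9,11); take (15,16); take (19,20); take (23,24); take (25,26).
Selected 8 classes.

8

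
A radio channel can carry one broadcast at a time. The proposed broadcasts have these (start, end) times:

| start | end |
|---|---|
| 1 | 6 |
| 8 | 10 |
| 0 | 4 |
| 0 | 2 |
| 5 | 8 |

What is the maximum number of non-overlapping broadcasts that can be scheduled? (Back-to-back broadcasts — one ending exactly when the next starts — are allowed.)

Sorted by end: (0,2)  (0,4)  (1,6)  (5,8)  (8,10)
take (0,2); skip (0,4); take (5,8); take (8,10).
Selected 3 broadcasts.

3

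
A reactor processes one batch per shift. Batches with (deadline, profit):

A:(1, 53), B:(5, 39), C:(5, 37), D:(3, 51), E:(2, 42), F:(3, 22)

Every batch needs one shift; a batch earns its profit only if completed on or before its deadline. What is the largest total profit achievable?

222

Sort by profit descending; place each in the latest free slot ≤ its deadline.
Profit order: A=53 D=51 E=42 B=39 C=37 F=22
Assign: A→slot 1, D→slot 3, E→slot 2, B→slot 5, C→slot 4, F skipped.
Slots: [1:A] [2:E] [3:D] [4:C] [5:B]
Profit = 53 + 42 + 51 + 37 + 39 = 222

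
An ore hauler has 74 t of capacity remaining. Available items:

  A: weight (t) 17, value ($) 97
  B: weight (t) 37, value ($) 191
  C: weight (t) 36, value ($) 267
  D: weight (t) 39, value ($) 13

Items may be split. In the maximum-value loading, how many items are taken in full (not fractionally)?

2

Order: C (267/36=7.42) > A (97/17=5.71) > B (191/37=5.16) > D (13/39=0.33)
Fill: take C (36 @ 267) → take A (17 @ 97) → take 21/37 of B → 108.41; 74/74 used.
2 item(s) taken whole; one partial (take 21/37 of B).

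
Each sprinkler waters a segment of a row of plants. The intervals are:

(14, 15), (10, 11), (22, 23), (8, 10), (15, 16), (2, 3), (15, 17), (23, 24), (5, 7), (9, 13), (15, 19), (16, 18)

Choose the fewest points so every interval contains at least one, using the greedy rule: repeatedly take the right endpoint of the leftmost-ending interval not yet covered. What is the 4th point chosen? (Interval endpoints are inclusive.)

15

Process intervals by earliest right end; each time one isn't hit yet, stab at its right endpoint.
By right end: [2,3]  [5,7]  [8,10]  [10,11]  [9,13]  [14,15]  [15,16]  [15,17]  [16,18]  [15,19]  [22,23]  [23,24]
[2,3] uncovered → point at 3; [5,7] uncovered → point at 7; [8,10] uncovered → point at 10; [14,15] uncovered → point at 15; [16,18] uncovered → point at 18; [22,23] uncovered → point at 23.
Points: 3, 7, 10, 15, 18, 23 (6 total).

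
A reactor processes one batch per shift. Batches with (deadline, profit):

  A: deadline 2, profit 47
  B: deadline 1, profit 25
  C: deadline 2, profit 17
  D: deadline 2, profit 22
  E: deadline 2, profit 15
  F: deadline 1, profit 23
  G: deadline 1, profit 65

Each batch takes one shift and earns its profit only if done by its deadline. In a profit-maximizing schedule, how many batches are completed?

By profit: G(d1,65), A(d2,47), B(d1,25), F(d1,23), D(d2,22), C(d2,17), E(d2,15)
G→slot 1; A→slot 2; B skipped; F skipped; D skipped; C skipped; E skipped.
2 of 7 scheduled.

2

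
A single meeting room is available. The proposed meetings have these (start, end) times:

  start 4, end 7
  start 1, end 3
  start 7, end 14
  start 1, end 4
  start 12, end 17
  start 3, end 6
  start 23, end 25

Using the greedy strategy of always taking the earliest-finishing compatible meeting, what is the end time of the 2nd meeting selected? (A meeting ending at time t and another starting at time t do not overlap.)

6

By end time: (1,3), (1,4), (3,6), (4,7), (7,14), (12,17), (23,25).
Pick (1,3); next start ≥ 3 → (3,6); next start ≥ 6 → (7,14); next start ≥ 14 → (23,25).
Selected: (1,3) (3,6) (7,14) (23,25)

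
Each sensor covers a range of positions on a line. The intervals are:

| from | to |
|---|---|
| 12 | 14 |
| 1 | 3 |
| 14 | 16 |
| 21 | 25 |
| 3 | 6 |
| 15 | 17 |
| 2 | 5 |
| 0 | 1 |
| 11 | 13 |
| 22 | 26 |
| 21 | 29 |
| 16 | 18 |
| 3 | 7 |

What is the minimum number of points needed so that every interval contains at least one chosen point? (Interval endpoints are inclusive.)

5

Process intervals by earliest right end; each time one isn't hit yet, stab at its right endpoint.
Sorted: [0,1] [1,3] [2,5] [3,6] [3,7] [11,13] [12,14] [14,16] [15,17] [16,18] [21,25] [22,26] [21,29]
{[0,1],[1,3]} hit by 1; {[2,5],[3,6],[3,7]} hit by 5; {[11,13],[12,14]} hit by 13; {[14,16],[15,17],[16,18]} hit by 16; {[21,25],[22,26],[21,29]} hit by 25.
Points: 1, 5, 13, 16, 25 (5 total).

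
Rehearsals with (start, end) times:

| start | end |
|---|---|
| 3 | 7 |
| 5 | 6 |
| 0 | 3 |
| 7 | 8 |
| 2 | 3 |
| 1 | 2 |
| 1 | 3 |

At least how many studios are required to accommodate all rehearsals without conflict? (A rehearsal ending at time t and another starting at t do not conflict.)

Events (time:±→running): 0:+→1 1:+→2 1:+→3 … peak 3.

3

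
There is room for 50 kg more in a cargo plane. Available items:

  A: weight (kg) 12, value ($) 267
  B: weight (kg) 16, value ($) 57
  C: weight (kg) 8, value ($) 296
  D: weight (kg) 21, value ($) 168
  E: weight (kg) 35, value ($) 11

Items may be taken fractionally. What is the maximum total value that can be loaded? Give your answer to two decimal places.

763.06

Ratios (sorted): C 37.00, A 22.25, D 8.00, B 3.56, E 0.31
take C (8 @ 296); take A (12 @ 267); take D (21 @ 168); take 9/16 of B → 32.06. Capacity used 50/50.
Total value = 763.06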